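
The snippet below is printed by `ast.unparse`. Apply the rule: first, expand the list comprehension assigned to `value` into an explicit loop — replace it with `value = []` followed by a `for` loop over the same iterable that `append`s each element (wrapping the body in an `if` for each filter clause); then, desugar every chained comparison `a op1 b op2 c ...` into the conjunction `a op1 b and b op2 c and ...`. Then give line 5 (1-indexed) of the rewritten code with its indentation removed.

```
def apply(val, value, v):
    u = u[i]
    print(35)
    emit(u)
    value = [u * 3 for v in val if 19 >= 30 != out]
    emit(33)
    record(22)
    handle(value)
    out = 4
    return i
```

value = []

Transformed code:
def apply(val, value, v):
    u = u[i]
    print(35)
    emit(u)
    value = []
    for v in val:
        if 19 >= 30 and 30 != out:
            value.append(u * 3)
    emit(33)
    record(22)
    handle(value)
    out = 4
    return i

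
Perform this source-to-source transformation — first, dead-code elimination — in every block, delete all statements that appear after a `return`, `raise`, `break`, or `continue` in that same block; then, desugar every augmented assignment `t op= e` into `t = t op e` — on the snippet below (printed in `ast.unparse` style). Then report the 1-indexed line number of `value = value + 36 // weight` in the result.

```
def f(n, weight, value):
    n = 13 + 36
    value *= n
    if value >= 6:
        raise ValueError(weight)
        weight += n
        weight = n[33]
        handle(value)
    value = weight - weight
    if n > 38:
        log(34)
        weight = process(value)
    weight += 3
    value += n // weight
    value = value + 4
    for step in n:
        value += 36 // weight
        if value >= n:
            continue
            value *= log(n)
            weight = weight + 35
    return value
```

14

Transformed code:
def f(n, weight, value):
    n = 13 + 36
    value = value * n
    if value >= 6:
        raise ValueError(weight)
    value = weight - weight
    if n > 38:
        log(34)
        weight = process(value)
    weight = weight + 3
    value = value + n // weight
    value = value + 4
    for step in n:
        value = value + 36 // weight
        if value >= n:
            continue
    return value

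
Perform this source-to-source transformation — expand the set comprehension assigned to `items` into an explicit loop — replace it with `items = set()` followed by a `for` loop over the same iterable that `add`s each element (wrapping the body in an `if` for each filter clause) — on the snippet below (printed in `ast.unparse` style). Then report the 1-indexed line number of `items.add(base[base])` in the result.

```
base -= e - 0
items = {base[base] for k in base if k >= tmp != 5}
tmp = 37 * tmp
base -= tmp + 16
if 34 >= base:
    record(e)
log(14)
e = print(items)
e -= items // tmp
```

5

Transformed code:
base -= e - 0
items = set()
for k in base:
    if k >= tmp != 5:
        items.add(base[base])
tmp = 37 * tmp
base -= tmp + 16
if 34 >= base:
    record(e)
log(14)
e = print(items)
e -= items // tmp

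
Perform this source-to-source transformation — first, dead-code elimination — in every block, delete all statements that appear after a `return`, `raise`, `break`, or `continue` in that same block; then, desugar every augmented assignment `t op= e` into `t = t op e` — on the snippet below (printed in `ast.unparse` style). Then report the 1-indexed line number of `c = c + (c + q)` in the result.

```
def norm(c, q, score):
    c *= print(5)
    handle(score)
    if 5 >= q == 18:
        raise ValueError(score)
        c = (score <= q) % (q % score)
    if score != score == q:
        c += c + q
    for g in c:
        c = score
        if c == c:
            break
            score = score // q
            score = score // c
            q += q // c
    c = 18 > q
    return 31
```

Transformed code:
def norm(c, q, score):
    c = c * print(5)
    handle(score)
    if 5 >= q == 18:
        raise ValueError(score)
    if score != score == q:
        c = c + (c + q)
    for g in c:
        c = score
        if c == c:
            break
    c = 18 > q
    return 31

7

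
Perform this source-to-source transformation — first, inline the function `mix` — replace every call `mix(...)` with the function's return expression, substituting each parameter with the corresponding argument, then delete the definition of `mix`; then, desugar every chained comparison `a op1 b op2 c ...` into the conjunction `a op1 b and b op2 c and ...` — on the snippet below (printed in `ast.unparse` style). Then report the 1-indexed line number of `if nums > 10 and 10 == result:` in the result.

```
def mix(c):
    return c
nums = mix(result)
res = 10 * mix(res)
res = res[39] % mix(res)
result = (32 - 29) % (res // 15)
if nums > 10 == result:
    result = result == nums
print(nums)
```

5

Transformed code:
nums = result
res = 10 * res
res = res[39] % res
result = (32 - 29) % (res // 15)
if nums > 10 and 10 == result:
    result = result == nums
print(nums)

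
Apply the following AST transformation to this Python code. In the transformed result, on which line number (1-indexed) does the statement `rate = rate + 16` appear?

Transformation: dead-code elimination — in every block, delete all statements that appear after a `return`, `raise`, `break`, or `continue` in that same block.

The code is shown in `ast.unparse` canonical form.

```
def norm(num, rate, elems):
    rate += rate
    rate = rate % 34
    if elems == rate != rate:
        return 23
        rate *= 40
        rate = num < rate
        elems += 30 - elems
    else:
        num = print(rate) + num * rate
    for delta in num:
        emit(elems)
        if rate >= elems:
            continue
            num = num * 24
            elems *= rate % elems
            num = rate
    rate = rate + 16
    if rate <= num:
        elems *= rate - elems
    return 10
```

Transformed code:
def norm(num, rate, elems):
    rate += rate
    rate = rate % 34
    if elems == rate != rate:
        return 23
    else:
        num = print(rate) + num * rate
    for delta in num:
        emit(elems)
        if rate >= elems:
            continue
    rate = rate + 16
    if rate <= num:
        elems *= rate - elems
    return 10

12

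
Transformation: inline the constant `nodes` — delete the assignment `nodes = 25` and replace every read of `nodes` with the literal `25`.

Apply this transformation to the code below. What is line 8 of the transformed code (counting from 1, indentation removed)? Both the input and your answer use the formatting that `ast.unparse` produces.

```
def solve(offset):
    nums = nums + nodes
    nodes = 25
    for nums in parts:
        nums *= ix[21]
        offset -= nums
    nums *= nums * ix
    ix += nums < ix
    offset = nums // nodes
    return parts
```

Transformed code:
def solve(offset):
    nums = nums + 25
    for nums in parts:
        nums *= ix[21]
        offset -= nums
    nums *= nums * ix
    ix += nums < ix
    offset = nums // 25
    return parts

offset = nums // 25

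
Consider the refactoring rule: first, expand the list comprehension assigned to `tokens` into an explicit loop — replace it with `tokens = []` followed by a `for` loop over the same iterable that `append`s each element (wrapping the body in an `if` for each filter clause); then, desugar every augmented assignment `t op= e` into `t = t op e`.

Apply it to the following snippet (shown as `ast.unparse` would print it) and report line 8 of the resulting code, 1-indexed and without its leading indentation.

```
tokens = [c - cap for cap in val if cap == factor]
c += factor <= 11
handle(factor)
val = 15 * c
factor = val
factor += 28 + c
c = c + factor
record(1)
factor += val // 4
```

Transformed code:
tokens = []
for cap in val:
    if cap == factor:
        tokens.append(c - cap)
c = c + (factor <= 11)
handle(factor)
val = 15 * c
factor = val
factor = factor + (28 + c)
c = c + factor
record(1)
factor = factor + val // 4

factor = val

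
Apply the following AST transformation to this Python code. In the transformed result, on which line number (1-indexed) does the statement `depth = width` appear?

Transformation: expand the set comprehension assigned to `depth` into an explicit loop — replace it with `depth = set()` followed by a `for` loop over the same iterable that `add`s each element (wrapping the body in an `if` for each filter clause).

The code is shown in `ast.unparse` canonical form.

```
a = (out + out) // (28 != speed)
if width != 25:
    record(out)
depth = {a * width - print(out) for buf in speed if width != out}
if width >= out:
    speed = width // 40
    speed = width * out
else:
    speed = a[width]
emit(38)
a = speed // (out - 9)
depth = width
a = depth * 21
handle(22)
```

Transformed code:
a = (out + out) // (28 != speed)
if width != 25:
    record(out)
depth = set()
for buf in speed:
    if width != out:
        depth.add(a * width - print(out))
if width >= out:
    speed = width // 40
    speed = width * out
else:
    speed = a[width]
emit(38)
a = speed // (out - 9)
depth = width
a = depth * 21
handle(22)

15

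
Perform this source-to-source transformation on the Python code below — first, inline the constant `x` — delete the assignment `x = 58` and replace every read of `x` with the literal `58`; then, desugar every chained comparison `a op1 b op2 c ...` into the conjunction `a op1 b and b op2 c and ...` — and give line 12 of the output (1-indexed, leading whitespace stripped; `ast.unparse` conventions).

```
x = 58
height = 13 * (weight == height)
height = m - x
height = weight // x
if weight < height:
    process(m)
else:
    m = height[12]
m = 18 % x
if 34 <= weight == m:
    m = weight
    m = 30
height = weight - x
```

height = weight - 58

Transformed code:
height = 13 * (weight == height)
height = m - 58
height = weight // 58
if weight < height:
    process(m)
else:
    m = height[12]
m = 18 % 58
if 34 <= weight and weight == m:
    m = weight
    m = 30
height = weight - 58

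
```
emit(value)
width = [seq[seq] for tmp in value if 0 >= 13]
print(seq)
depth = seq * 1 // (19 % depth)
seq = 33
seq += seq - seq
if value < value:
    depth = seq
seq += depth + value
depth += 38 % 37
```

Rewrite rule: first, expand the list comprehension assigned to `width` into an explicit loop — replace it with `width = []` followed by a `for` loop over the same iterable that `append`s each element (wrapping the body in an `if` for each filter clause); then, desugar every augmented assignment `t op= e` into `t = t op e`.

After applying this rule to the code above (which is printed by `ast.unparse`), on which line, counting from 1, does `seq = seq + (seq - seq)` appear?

Transformed code:
emit(value)
width = []
for tmp in value:
    if 0 >= 13:
        width.append(seq[seq])
print(seq)
depth = seq * 1 // (19 % depth)
seq = 33
seq = seq + (seq - seq)
if value < value:
    depth = seq
seq = seq + (depth + value)
depth = depth + 38 % 37

9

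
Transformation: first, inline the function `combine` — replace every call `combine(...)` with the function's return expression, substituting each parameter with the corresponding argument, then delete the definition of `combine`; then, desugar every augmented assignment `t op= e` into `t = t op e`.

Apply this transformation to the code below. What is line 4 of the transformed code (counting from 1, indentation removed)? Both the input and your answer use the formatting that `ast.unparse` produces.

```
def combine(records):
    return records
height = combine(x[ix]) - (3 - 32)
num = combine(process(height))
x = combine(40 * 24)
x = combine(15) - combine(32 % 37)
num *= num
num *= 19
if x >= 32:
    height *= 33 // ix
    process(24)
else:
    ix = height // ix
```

x = 15 - 32 % 37

Transformed code:
height = x[ix] - (3 - 32)
num = process(height)
x = 40 * 24
x = 15 - 32 % 37
num = num * num
num = num * 19
if x >= 32:
    height = height * (33 // ix)
    process(24)
else:
    ix = height // ix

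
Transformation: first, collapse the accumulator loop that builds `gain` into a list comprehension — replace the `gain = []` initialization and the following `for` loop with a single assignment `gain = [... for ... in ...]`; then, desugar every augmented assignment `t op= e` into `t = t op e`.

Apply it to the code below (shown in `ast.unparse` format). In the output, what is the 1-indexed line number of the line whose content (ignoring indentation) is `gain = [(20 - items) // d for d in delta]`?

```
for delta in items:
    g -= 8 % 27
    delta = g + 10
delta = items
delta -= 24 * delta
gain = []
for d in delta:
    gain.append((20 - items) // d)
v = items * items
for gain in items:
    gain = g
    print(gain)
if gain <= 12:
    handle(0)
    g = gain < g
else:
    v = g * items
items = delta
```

Transformed code:
for delta in items:
    g = g - 8 % 27
    delta = g + 10
delta = items
delta = delta - 24 * delta
gain = [(20 - items) // d for d in delta]
v = items * items
for gain in items:
    gain = g
    print(gain)
if gain <= 12:
    handle(0)
    g = gain < g
else:
    v = g * items
items = delta

6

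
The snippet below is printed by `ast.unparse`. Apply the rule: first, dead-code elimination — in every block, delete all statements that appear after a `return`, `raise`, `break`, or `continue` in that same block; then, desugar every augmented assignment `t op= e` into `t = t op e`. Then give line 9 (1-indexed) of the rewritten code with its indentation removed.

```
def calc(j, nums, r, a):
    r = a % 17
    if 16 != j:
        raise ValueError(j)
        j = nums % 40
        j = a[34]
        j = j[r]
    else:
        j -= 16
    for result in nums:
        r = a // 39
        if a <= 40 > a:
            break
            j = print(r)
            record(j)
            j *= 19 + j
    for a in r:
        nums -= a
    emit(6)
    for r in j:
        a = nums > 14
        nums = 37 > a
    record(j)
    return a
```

Transformed code:
def calc(j, nums, r, a):
    r = a % 17
    if 16 != j:
        raise ValueError(j)
    else:
        j = j - 16
    for result in nums:
        r = a // 39
        if a <= 40 > a:
            break
    for a in r:
        nums = nums - a
    emit(6)
    for r in j:
        a = nums > 14
        nums = 37 > a
    record(j)
    return a

if a <= 40 > a:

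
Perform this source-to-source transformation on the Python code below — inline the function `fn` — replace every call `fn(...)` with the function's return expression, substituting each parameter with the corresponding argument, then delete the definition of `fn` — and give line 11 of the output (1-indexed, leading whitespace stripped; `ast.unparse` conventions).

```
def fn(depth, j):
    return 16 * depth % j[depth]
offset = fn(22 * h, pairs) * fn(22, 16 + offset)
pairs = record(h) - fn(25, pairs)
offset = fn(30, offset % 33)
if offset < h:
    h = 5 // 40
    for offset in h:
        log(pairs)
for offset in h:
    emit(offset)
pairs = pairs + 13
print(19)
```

print(19)

Transformed code:
offset = 16 * (22 * h) % pairs[22 * h] * (16 * 22 % (16 + offset)[22])
pairs = record(h) - 16 * 25 % pairs[25]
offset = 16 * 30 % (offset % 33)[30]
if offset < h:
    h = 5 // 40
    for offset in h:
        log(pairs)
for offset in h:
    emit(offset)
pairs = pairs + 13
print(19)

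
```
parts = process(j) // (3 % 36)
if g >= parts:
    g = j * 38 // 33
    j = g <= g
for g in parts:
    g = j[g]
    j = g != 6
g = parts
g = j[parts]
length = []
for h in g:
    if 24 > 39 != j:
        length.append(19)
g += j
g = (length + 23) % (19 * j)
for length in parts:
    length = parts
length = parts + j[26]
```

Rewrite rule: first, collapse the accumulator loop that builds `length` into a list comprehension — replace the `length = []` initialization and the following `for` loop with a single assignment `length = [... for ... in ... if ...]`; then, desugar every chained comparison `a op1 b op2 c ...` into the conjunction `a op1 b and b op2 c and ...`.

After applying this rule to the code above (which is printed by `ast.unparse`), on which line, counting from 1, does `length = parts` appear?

14

Transformed code:
parts = process(j) // (3 % 36)
if g >= parts:
    g = j * 38 // 33
    j = g <= g
for g in parts:
    g = j[g]
    j = g != 6
g = parts
g = j[parts]
length = [19 for h in g if 24 > 39 and 39 != j]
g += j
g = (length + 23) % (19 * j)
for length in parts:
    length = parts
length = parts + j[26]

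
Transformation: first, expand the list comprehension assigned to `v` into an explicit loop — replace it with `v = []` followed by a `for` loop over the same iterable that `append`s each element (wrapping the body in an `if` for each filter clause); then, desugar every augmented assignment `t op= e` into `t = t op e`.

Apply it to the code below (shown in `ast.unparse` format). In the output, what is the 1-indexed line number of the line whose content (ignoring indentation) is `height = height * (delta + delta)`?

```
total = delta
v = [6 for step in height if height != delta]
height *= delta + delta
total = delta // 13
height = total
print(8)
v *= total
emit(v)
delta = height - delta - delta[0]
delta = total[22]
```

6

Transformed code:
total = delta
v = []
for step in height:
    if height != delta:
        v.append(6)
height = height * (delta + delta)
total = delta // 13
height = total
print(8)
v = v * total
emit(v)
delta = height - delta - delta[0]
delta = total[22]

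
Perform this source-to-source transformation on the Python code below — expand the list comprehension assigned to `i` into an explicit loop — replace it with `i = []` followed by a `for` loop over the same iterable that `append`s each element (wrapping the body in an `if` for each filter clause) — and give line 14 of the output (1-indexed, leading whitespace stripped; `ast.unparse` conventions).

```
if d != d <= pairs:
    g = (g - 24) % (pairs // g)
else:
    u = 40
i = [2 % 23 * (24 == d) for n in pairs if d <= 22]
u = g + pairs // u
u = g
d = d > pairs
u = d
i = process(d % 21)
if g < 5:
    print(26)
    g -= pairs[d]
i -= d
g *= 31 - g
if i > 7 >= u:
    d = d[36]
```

if g < 5:

Transformed code:
if d != d <= pairs:
    g = (g - 24) % (pairs // g)
else:
    u = 40
i = []
for n in pairs:
    if d <= 22:
        i.append(2 % 23 * (24 == d))
u = g + pairs // u
u = g
d = d > pairs
u = d
i = process(d % 21)
if g < 5:
    print(26)
    g -= pairs[d]
i -= d
g *= 31 - g
if i > 7 >= u:
    d = d[36]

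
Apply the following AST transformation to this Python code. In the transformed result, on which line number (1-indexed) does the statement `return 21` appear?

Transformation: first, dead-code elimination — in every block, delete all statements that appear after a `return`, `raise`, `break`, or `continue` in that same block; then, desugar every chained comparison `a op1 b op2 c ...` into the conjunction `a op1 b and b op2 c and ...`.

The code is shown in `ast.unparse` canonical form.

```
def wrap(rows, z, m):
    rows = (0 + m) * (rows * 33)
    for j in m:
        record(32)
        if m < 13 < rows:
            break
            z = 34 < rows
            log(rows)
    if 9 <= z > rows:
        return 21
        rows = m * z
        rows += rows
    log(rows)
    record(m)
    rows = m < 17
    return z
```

Transformed code:
def wrap(rows, z, m):
    rows = (0 + m) * (rows * 33)
    for j in m:
        record(32)
        if m < 13 and 13 < rows:
            break
    if 9 <= z and z > rows:
        return 21
    log(rows)
    record(m)
    rows = m < 17
    return z

8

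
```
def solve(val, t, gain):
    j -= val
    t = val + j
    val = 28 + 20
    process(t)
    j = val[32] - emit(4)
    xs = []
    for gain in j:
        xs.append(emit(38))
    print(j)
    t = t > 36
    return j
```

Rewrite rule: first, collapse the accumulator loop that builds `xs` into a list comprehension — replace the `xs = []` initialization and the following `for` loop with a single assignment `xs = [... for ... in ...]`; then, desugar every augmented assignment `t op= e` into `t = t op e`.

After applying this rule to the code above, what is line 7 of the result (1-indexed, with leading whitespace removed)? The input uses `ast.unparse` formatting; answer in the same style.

Transformed code:
def solve(val, t, gain):
    j = j - val
    t = val + j
    val = 28 + 20
    process(t)
    j = val[32] - emit(4)
    xs = [emit(38) for gain in j]
    print(j)
    t = t > 36
    return j

xs = [emit(38) for gain in j]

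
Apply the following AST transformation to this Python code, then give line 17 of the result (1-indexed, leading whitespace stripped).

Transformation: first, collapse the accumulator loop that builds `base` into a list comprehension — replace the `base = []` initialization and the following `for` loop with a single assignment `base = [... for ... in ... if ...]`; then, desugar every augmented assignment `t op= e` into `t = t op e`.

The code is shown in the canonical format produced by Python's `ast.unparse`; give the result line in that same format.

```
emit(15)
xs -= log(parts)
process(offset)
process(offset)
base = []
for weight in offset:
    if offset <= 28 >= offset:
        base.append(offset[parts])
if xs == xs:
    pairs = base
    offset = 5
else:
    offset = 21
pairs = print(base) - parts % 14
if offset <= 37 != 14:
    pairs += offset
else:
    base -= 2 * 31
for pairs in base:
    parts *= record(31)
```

parts = parts * record(31)

Transformed code:
emit(15)
xs = xs - log(parts)
process(offset)
process(offset)
base = [offset[parts] for weight in offset if offset <= 28 >= offset]
if xs == xs:
    pairs = base
    offset = 5
else:
    offset = 21
pairs = print(base) - parts % 14
if offset <= 37 != 14:
    pairs = pairs + offset
else:
    base = base - 2 * 31
for pairs in base:
    parts = parts * record(31)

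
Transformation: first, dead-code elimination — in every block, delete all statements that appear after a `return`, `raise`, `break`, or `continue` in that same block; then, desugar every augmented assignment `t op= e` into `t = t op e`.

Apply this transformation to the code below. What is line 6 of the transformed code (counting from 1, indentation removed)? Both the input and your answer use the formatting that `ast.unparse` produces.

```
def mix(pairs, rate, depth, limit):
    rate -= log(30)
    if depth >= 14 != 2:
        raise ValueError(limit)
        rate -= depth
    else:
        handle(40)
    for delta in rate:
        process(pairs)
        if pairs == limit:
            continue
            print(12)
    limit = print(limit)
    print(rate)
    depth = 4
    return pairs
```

Transformed code:
def mix(pairs, rate, depth, limit):
    rate = rate - log(30)
    if depth >= 14 != 2:
        raise ValueError(limit)
    else:
        handle(40)
    for delta in rate:
        process(pairs)
        if pairs == limit:
            continue
    limit = print(limit)
    print(rate)
    depth = 4
    return pairs

handle(40)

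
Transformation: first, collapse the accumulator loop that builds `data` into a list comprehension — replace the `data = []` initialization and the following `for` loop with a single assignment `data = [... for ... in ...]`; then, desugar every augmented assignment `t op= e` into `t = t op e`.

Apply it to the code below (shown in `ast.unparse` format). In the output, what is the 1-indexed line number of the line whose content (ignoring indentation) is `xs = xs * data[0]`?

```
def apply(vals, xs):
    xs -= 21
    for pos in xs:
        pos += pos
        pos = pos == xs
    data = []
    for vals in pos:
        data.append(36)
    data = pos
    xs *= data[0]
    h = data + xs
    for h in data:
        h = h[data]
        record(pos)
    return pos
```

Transformed code:
def apply(vals, xs):
    xs = xs - 21
    for pos in xs:
        pos = pos + pos
        pos = pos == xs
    data = [36 for vals in pos]
    data = pos
    xs = xs * data[0]
    h = data + xs
    for h in data:
        h = h[data]
        record(pos)
    return pos

8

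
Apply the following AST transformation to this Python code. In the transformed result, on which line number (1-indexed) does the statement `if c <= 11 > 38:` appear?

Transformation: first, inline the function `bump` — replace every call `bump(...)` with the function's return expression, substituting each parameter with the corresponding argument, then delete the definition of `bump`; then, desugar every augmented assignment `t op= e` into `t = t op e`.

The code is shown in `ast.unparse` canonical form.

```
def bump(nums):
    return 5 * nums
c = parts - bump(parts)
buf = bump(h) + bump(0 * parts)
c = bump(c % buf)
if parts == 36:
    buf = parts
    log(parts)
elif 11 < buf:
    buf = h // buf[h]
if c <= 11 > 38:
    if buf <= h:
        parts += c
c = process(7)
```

Transformed code:
c = parts - 5 * parts
buf = 5 * h + 5 * (0 * parts)
c = 5 * (c % buf)
if parts == 36:
    buf = parts
    log(parts)
elif 11 < buf:
    buf = h // buf[h]
if c <= 11 > 38:
    if buf <= h:
        parts = parts + c
c = process(7)

9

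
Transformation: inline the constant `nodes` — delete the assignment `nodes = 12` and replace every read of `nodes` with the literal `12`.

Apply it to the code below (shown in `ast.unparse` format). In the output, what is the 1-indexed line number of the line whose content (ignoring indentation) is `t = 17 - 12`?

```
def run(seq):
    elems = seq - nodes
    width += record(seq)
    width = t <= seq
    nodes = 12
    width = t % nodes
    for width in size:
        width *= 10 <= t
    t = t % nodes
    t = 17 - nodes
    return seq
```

Transformed code:
def run(seq):
    elems = seq - 12
    width += record(seq)
    width = t <= seq
    width = t % 12
    for width in size:
        width *= 10 <= t
    t = t % 12
    t = 17 - 12
    return seq

9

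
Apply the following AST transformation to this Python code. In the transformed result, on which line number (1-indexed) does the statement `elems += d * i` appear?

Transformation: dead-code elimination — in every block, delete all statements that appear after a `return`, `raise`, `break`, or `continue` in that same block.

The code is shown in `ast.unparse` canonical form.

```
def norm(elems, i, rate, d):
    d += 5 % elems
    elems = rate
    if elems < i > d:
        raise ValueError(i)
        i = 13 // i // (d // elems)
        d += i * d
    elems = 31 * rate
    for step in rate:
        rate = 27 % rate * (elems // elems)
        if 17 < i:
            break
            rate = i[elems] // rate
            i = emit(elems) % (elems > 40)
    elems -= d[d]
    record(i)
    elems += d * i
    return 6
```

Transformed code:
def norm(elems, i, rate, d):
    d += 5 % elems
    elems = rate
    if elems < i > d:
        raise ValueError(i)
    elems = 31 * rate
    for step in rate:
        rate = 27 % rate * (elems // elems)
        if 17 < i:
            break
    elems -= d[d]
    record(i)
    elems += d * i
    return 6

13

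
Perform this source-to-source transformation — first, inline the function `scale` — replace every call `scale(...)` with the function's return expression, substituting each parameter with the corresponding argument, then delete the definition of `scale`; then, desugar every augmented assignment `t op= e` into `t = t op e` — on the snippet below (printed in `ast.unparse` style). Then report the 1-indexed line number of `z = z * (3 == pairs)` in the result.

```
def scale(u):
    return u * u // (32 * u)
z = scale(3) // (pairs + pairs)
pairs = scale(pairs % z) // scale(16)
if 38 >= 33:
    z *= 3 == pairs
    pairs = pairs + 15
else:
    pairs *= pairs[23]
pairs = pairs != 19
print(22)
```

4

Transformed code:
z = 3 * 3 // (32 * 3) // (pairs + pairs)
pairs = pairs % z * (pairs % z) // (32 * (pairs % z)) // (16 * 16 // (32 * 16))
if 38 >= 33:
    z = z * (3 == pairs)
    pairs = pairs + 15
else:
    pairs = pairs * pairs[23]
pairs = pairs != 19
print(22)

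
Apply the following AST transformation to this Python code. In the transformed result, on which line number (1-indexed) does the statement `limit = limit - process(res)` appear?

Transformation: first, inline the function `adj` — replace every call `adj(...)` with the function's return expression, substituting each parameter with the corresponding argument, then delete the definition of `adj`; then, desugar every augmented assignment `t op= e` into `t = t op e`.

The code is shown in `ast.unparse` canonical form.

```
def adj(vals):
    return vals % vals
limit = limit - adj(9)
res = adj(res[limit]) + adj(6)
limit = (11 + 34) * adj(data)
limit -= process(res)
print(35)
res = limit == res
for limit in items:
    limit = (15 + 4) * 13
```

4

Transformed code:
limit = limit - 9 % 9
res = res[limit] % res[limit] + 6 % 6
limit = (11 + 34) * (data % data)
limit = limit - process(res)
print(35)
res = limit == res
for limit in items:
    limit = (15 + 4) * 13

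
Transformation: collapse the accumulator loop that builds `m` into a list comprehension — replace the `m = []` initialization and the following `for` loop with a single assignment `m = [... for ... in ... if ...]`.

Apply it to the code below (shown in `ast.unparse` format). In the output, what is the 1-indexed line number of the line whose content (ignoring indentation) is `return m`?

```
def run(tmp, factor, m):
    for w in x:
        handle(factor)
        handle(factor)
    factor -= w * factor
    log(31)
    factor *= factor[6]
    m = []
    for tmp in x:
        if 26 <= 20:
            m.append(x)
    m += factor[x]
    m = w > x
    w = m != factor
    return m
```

12

Transformed code:
def run(tmp, factor, m):
    for w in x:
        handle(factor)
        handle(factor)
    factor -= w * factor
    log(31)
    factor *= factor[6]
    m = [x for tmp in x if 26 <= 20]
    m += factor[x]
    m = w > x
    w = m != factor
    return m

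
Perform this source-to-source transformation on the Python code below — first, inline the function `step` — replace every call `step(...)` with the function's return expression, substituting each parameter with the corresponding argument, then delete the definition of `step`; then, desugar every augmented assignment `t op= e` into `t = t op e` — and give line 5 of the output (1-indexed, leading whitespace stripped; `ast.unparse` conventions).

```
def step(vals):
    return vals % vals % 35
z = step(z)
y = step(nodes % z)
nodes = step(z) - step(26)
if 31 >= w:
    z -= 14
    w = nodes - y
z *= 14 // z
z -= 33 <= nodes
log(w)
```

Transformed code:
z = z % z % 35
y = nodes % z % (nodes % z) % 35
nodes = z % z % 35 - 26 % 26 % 35
if 31 >= w:
    z = z - 14
    w = nodes - y
z = z * (14 // z)
z = z - (33 <= nodes)
log(w)

z = z - 14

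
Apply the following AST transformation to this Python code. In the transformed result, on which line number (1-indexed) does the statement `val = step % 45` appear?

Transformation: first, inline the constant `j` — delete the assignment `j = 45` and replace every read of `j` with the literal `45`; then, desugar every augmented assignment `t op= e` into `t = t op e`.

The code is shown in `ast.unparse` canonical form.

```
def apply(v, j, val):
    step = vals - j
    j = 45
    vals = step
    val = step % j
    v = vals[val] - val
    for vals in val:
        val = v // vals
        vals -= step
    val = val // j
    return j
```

Transformed code:
def apply(v, j, val):
    step = vals - 45
    vals = step
    val = step % 45
    v = vals[val] - val
    for vals in val:
        val = v // vals
        vals = vals - step
    val = val // 45
    return 45

4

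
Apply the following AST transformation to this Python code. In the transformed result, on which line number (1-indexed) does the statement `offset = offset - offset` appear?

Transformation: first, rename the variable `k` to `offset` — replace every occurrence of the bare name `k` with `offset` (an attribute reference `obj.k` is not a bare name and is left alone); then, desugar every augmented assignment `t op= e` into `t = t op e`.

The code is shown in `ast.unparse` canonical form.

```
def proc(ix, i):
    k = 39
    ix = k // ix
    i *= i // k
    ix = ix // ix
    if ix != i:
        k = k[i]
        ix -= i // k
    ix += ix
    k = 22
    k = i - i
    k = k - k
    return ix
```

12

Transformed code:
def proc(ix, i):
    offset = 39
    ix = offset // ix
    i = i * (i // offset)
    ix = ix // ix
    if ix != i:
        offset = offset[i]
        ix = ix - i // offset
    ix = ix + ix
    offset = 22
    offset = i - i
    offset = offset - offset
    return ix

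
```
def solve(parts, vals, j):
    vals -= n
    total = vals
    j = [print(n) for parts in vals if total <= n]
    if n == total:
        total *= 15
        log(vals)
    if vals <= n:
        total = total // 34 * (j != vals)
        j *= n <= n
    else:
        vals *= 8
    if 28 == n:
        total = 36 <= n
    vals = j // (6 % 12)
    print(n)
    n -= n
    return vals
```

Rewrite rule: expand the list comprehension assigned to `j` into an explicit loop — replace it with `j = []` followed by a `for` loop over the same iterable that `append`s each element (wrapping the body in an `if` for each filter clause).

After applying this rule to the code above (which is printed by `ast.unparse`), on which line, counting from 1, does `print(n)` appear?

19

Transformed code:
def solve(parts, vals, j):
    vals -= n
    total = vals
    j = []
    for parts in vals:
        if total <= n:
            j.append(print(n))
    if n == total:
        total *= 15
        log(vals)
    if vals <= n:
        total = total // 34 * (j != vals)
        j *= n <= n
    else:
        vals *= 8
    if 28 == n:
        total = 36 <= n
    vals = j // (6 % 12)
    print(n)
    n -= n
    return vals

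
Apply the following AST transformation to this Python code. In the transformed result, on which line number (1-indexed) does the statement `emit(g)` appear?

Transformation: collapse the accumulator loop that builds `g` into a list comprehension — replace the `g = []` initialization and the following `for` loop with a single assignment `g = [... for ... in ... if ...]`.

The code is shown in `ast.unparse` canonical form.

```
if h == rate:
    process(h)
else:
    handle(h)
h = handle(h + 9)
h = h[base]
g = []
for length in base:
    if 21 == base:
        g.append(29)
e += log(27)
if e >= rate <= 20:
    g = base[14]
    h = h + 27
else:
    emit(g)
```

13

Transformed code:
if h == rate:
    process(h)
else:
    handle(h)
h = handle(h + 9)
h = h[base]
g = [29 for length in base if 21 == base]
e += log(27)
if e >= rate <= 20:
    g = base[14]
    h = h + 27
else:
    emit(g)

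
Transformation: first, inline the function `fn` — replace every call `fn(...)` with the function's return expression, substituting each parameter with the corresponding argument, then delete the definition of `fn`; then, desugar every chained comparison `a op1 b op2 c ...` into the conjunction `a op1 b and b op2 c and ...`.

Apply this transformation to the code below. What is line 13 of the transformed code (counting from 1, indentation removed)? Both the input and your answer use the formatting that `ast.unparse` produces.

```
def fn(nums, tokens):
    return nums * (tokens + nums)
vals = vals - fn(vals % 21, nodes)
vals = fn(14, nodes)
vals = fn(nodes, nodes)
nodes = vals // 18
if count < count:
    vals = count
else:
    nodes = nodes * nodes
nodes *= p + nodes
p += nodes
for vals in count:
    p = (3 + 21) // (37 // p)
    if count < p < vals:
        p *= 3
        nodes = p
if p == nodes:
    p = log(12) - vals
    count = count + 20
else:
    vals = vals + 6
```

if count < p and p < vals:

Transformed code:
vals = vals - vals % 21 * (nodes + vals % 21)
vals = 14 * (nodes + 14)
vals = nodes * (nodes + nodes)
nodes = vals // 18
if count < count:
    vals = count
else:
    nodes = nodes * nodes
nodes *= p + nodes
p += nodes
for vals in count:
    p = (3 + 21) // (37 // p)
    if count < p and p < vals:
        p *= 3
        nodes = p
if p == nodes:
    p = log(12) - vals
    count = count + 20
else:
    vals = vals + 6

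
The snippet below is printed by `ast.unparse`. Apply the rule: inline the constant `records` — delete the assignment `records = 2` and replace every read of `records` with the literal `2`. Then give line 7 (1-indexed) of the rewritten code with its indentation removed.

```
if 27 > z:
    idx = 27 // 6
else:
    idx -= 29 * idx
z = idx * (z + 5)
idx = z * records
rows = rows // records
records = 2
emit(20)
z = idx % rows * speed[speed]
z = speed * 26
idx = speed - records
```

Transformed code:
if 27 > z:
    idx = 27 // 6
else:
    idx -= 29 * idx
z = idx * (z + 5)
idx = z * 2
rows = rows // 2
emit(20)
z = idx % rows * speed[speed]
z = speed * 26
idx = speed - 2

rows = rows // 2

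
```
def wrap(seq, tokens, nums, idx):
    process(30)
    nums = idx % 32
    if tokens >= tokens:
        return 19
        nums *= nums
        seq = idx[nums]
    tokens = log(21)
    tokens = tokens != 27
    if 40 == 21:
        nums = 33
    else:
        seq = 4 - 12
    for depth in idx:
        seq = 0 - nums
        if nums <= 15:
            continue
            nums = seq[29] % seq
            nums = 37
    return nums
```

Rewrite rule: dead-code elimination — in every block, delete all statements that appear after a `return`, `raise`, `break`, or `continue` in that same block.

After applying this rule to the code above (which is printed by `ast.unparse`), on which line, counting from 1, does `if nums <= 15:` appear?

14

Transformed code:
def wrap(seq, tokens, nums, idx):
    process(30)
    nums = idx % 32
    if tokens >= tokens:
        return 19
    tokens = log(21)
    tokens = tokens != 27
    if 40 == 21:
        nums = 33
    else:
        seq = 4 - 12
    for depth in idx:
        seq = 0 - nums
        if nums <= 15:
            continue
    return nums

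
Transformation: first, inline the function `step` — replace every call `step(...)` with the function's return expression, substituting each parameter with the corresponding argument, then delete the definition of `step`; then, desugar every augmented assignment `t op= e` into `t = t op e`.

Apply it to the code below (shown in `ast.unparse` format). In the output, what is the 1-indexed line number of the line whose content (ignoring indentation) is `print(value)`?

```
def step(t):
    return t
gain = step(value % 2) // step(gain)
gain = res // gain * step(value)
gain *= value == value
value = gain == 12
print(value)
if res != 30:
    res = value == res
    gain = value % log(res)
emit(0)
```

Transformed code:
gain = value % 2 // gain
gain = res // gain * value
gain = gain * (value == value)
value = gain == 12
print(value)
if res != 30:
    res = value == res
    gain = value % log(res)
emit(0)

5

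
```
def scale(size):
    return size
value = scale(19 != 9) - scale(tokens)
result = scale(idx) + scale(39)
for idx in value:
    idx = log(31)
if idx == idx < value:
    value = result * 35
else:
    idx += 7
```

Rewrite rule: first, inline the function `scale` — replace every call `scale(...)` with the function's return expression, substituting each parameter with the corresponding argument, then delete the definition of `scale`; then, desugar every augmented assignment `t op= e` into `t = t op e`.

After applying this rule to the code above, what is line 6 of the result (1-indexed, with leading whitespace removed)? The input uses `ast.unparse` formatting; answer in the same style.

value = result * 35

Transformed code:
value = (19 != 9) - tokens
result = idx + 39
for idx in value:
    idx = log(31)
if idx == idx < value:
    value = result * 35
else:
    idx = idx + 7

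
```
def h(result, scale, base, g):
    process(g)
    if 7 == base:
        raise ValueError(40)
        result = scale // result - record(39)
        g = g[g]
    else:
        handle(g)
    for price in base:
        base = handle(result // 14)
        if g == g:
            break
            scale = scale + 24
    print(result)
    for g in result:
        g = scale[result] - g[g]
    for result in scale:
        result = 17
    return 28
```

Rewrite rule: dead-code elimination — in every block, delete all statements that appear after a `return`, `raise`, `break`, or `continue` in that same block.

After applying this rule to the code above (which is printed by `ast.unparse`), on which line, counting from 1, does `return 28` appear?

Transformed code:
def h(result, scale, base, g):
    process(g)
    if 7 == base:
        raise ValueError(40)
    else:
        handle(g)
    for price in base:
        base = handle(result // 14)
        if g == g:
            break
    print(result)
    for g in result:
        g = scale[result] - g[g]
    for result in scale:
        result = 17
    return 28

16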